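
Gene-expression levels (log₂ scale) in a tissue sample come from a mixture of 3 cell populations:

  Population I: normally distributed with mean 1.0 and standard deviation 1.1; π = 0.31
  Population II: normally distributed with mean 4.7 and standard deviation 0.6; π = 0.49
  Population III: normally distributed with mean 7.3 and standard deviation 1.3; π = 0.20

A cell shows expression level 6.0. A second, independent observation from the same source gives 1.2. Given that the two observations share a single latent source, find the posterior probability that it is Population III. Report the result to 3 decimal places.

The responsibility of component k is P(Z=k) f_k(x) divided by Σ_j P(Z=j) f_j(x).
Since both observations come from the same component, the likelihood for component k is f_k(x₁)·f_k(x₂).
  p_I = [1.18305e-05] × [0.356729] = 4.2203e-06
  p_II = [0.0635877] × [2.71469e-08] = 1.72621e-09
  p_III = [0.186131] × [5.08011e-06] = 9.45567e-07
Multiply by the mixture weights:
  P(Z=I)·p_I = 0.31 × 4.2203e-06 = 1.30829e-06
  P(Z=II)·p_II = 0.49 × 1.72621e-09 = 8.45843e-10
  P(Z=III)·p_III = 0.20 × 9.45567e-07 = 1.89113e-07
Normaliser: 1.30829e-06 + 8.45843e-10 + 1.89113e-07 = 1.49825e-06
P(Population III | x₁,x₂) ≈ 0.126

0.126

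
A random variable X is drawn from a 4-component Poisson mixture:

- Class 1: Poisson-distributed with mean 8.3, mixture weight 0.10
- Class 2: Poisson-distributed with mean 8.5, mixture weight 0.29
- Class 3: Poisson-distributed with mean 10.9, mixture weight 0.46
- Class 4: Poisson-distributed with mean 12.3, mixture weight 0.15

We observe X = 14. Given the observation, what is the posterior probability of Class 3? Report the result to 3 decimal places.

Apply Bayes' rule: the posterior for each component is proportional to its prior times its likelihood at x.
Evaluate each component's likelihood at the observed value:
  L_1 = e^(−8.3)·8.3^14/14! = 0.0209914
  L_2 = e^(−8.5)·8.5^14/14! = 0.0239858
  L_3 = e^(−10.9)·10.9^14/14! = 0.0707543
  L_4 = e^(−12.3)·12.3^14/14! = 0.0947199
Unnormalised posteriors:
  w_1·L_1 = 0.10 × 0.0209914 = 0.00209914
  w_2·L_2 = 0.29 × 0.0239858 = 0.00695587
  w_3·L_3 = 0.46 × 0.0707543 = 0.032547
  w_4·L_4 = 0.15 × 0.0947199 = 0.014208
Evidence: 0.00209914 + 0.00695587 + 0.032547 + 0.014208 = 0.05581
P(Class 3 | 14) = 0.032547 / 0.05581 ≈ 0.583

0.583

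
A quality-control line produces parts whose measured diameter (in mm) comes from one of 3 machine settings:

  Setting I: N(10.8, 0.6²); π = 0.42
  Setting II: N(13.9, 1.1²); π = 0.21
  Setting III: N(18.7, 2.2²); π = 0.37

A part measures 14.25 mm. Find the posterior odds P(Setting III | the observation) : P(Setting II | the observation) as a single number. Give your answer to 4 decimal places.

0.1198

The posterior odds equal the prior odds times the likelihood ratio: (w_i/w_j)·(f_i(x)/f_j(x)).
Normal densities:
  f_I = (1/(0.6·√(2π)))·exp(−(14.25−10.8)²/(2·0.6²)) = 0.664904·exp(-16.53125) = 4.39874e-08
  f_II = (1/(1.1·√(2π)))·exp(−(14.25−13.9)²/(2·1.1²)) = 0.362675·exp(-0.05062) = 0.344773
  f_III = (1/(2.2·√(2π)))·exp(−(14.25−18.7)²/(2·2.2²)) = 0.181337·exp(-2.04571) = 0.0234447
Odds = (0.37/0.21) × (0.0234447/0.344773) = 1.7619 × 0.0680005 ≈ 0.1198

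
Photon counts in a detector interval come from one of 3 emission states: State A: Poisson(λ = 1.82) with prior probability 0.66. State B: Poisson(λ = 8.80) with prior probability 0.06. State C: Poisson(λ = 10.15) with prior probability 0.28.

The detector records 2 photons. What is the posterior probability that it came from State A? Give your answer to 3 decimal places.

By Bayes' theorem, P(k | x) = P(Z=k) f_k(x) / Σ_j P(Z=j) f_j(x).
Component likelihoods at x = 2 photons:
  p_A = e^(−1.82)·1.82^2/2! = 0.268347
  p_B = e^(−8.80)·8.80^2/2! = 0.00583638
  p_C = e^(−10.15)·10.15^2/2! = 0.00201286
Prior × likelihood for each component:
  P(Z=A)·p_A = 0.66 × 0.268347 = 0.177109
  P(Z=B)·p_B = 0.06 × 0.00583638 = 0.000350183
  P(Z=C)·p_C = 0.28 × 0.00201286 = 0.0005636
Marginal: 0.177109 + 0.000350183 + 0.0005636 = 0.178023
P(State A | the observation) ≈ 0.995

0.995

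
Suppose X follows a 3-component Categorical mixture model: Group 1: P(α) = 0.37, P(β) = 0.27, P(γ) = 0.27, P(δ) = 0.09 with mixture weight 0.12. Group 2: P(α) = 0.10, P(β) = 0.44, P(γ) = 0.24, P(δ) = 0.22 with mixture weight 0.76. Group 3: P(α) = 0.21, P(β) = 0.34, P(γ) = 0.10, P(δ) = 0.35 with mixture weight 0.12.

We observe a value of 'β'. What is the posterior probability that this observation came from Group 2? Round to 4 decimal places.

0.8204

P(component k | x) = w_k·f_k(x) / marginal(x), where marginal(x) = Σ_j w_j·f_j(x).
Evaluate each component's likelihood at the observed value:
  p_1 = P(β | comp) = 0.27
  p_2 = P(β | comp) = 0.44
  p_3 = P(β | comp) = 0.34
Weight by the priors:
  w_1·p_1 = 0.12 × 0.27 = 0.0324
  w_2·p_2 = 0.76 × 0.44 = 0.3344
  w_3·p_3 = 0.12 × 0.34 = 0.0408
Normaliser: 0.0324 + 0.3344 + 0.0408 = 0.4076
P(Group 2 | x) = 0.3344 / 0.4076 ≈ 0.8204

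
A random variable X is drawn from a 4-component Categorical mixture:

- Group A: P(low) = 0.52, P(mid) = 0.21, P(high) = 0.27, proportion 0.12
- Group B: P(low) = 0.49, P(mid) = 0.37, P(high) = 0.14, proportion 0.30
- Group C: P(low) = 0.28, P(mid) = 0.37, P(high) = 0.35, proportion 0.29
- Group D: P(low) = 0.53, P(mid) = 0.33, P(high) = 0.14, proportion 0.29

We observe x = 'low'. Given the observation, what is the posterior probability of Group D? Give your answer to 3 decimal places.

The responsibility of component k is w_k f_k(x) divided by Σ_j w_j f_j(x).
Component likelihoods at x = 'low':
  f_A = P(low | comp) = 0.52
  f_B = P(low | comp) = 0.49
  f_C = P(low | comp) = 0.28
  f_D = P(low | comp) = 0.53
Prior × likelihood for each component:
  w_A·f_A = 0.12 × 0.52 = 0.0624
  w_B·f_B = 0.30 × 0.49 = 0.147
  w_C·f_C = 0.29 × 0.28 = 0.0812
  w_D·f_D = 0.29 × 0.53 = 0.1537
Sum: 0.0624 + 0.147 + 0.0812 + 0.1537 = 0.4443
P(Group D | x) ≈ 0.346

0.346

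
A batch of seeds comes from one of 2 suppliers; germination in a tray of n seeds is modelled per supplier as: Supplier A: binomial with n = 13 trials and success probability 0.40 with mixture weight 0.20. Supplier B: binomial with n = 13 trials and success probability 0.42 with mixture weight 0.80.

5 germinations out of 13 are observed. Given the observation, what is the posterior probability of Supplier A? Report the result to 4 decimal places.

0.2044

By Bayes' theorem, P(k | x) = π_k f_k(x) / Σ_j π_j f_j(x).
Evaluate each component's likelihood at the observed value:
  p_A = C(13,5)·0.40^5·0.60^8 = 1287·0.01024·0.0167962 = 0.221355
  p_B = C(13,5)·0.42^5·0.58^8 = 1287·0.0130691·0.0128063 = 0.215402
Multiply by the mixture weights:
  π_A·p_A = 0.20 × 0.221355 = 0.0442709
  π_B·p_B = 0.80 × 0.215402 = 0.172321
Marginal: 0.0442709 + 0.172321 = 0.216592
P(Supplier A | data) = 0.0442709 / 0.216592 ≈ 0.2044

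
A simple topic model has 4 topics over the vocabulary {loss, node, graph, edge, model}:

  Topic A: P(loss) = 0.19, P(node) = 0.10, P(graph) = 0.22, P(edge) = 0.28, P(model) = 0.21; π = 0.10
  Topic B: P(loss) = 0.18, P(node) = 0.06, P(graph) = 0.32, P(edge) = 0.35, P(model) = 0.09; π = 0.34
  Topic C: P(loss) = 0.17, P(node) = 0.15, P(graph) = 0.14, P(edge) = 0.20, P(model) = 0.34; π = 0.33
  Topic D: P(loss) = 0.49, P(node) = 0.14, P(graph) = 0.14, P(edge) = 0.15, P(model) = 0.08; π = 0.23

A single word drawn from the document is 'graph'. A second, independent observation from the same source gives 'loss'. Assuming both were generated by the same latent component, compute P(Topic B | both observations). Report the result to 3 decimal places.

P(component k | x) = w_k·f_k(x) / marginal(x), where marginal(x) = Σ_j w_j·f_j(x).
Since both observations come from the same component, the likelihood for component k is f_k(x₁)·f_k(x₂).
  f_A = [0.22] × [0.19] = 0.0418
  f_B = [0.32] × [0.18] = 0.0576
  f_C = [0.14] × [0.17] = 0.0238
  f_D = [0.14] × [0.49] = 0.0686
Prior × likelihood for each component:
  w_A·f_A = 0.10 × 0.0418 = 0.00418
  w_B·f_B = 0.34 × 0.0576 = 0.019584
  w_C·f_C = 0.33 × 0.0238 = 0.007854
  w_D·f_D = 0.23 × 0.0686 = 0.015778
Normaliser: 0.00418 + 0.019584 + 0.007854 + 0.015778 = 0.047396
Responsibility of Topic B: 0.019584 / 0.047396 ≈ 0.413

0.413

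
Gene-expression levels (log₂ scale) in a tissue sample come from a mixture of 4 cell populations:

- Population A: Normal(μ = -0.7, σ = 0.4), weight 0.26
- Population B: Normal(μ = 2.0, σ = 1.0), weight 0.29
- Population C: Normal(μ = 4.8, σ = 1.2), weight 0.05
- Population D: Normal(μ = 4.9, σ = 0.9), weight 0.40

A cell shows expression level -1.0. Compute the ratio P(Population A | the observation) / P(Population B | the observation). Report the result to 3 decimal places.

The posterior odds equal the prior odds times the likelihood ratio: (π_i/π_j)·(f_i(x)/f_j(x)).
Normal densities:
  p_A = 0.752844
  p_B = 0.00443185
  p_C = 2.81143e-06
  p_D = 2.06394e-10
Posterior odds = (π_A·p_A) / (π_B·p_B) = (0.26·0.752844) / (0.29·0.00443185) = 0.195739 / 0.00128524 ≈ 152.298

152.298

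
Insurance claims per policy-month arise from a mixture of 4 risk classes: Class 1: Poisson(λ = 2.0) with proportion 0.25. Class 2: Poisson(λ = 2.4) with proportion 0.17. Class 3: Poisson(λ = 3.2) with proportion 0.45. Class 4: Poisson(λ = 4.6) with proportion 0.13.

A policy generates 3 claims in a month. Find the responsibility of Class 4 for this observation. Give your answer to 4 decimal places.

0.1049

The responsibility of component k is w_k f_k(x) divided by Σ_j w_j f_j(x).
Evaluate each component's likelihood at the observed value:
  L_1 = e^(−2.0)·2.0^3/3! = 0.180447
  L_2 = e^(−2.4)·2.4^3/3! = 0.209014
  L_3 = e^(−3.2)·3.2^3/3! = 0.222616
  L_4 = e^(−4.6)·4.6^3/3! = 0.163068
Unnormalised posteriors:
  w_1·L_1 = 0.25 × 0.180447 = 0.0451118
  w_2·L_2 = 0.17 × 0.209014 = 0.0355324
  w_3·L_3 = 0.45 × 0.222616 = 0.100177
  w_4·L_4 = 0.13 × 0.163068 = 0.0211988
Evidence: 0.0451118 + 0.0355324 + 0.100177 + 0.0211988 = 0.20202
So the posterior for Class 4 is 0.0211988 / 0.20202 ≈ 0.1049.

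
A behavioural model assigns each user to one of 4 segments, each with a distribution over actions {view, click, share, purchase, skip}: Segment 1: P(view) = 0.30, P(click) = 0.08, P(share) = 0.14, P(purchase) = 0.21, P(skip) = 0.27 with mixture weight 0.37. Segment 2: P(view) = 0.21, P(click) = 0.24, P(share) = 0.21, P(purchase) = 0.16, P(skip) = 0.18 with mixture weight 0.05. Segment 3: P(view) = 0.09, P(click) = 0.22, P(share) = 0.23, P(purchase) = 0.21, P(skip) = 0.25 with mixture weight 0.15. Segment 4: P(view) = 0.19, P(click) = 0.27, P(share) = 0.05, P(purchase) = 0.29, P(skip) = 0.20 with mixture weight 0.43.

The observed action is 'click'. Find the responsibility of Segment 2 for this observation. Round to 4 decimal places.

0.0629

The responsibility of component k is π_k f_k(x) divided by Σ_j π_j f_j(x).
Categorical probabilities:
  f_1 = 0.08
  f_2 = 0.24
  f_3 = 0.22
  f_4 = 0.27
Prior × likelihood for each component:
  π_1·f_1 = 0.37 × 0.08 = 0.0296
  π_2·f_2 = 0.05 × 0.24 = 0.012
  π_3·f_3 = 0.15 × 0.22 = 0.033
  π_4·f_4 = 0.43 × 0.27 = 0.1161
Marginal: 0.0296 + 0.012 + 0.033 + 0.1161 = 0.1907
P(Segment 2 | x) ≈ 0.0629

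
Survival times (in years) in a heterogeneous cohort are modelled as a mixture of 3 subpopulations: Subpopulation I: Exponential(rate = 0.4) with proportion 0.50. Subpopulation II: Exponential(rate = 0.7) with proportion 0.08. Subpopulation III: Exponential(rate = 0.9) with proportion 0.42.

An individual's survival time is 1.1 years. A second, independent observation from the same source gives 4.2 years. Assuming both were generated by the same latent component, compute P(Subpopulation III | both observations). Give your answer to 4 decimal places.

P(component k | x) = w_k·f_k(x) / marginal(x), where marginal(x) = Σ_j w_j·f_j(x).
Since both observations come from the same component, the likelihood for component k is f_k(x₁)·f_k(x₂).
  f_I = [0.257615] × [0.0745496] = 0.0192051
  f_II = [0.324109] × [0.037006] = 0.011994
  f_III = [0.334419] × [0.0205404] = 0.00686911
Multiply by the mixture weights:
  w_I·f_I = 0.50 × 0.0192051 = 0.00960253
  w_II·f_II = 0.08 × 0.011994 = 0.000959519
  w_III·f_III = 0.42 × 0.00686911 = 0.00288503
Denominator: 0.00960253 + 0.000959519 + 0.00288503 = 0.0134471
Responsibility of Subpopulation III: 0.00288503 / 0.0134471 ≈ 0.2145

0.2145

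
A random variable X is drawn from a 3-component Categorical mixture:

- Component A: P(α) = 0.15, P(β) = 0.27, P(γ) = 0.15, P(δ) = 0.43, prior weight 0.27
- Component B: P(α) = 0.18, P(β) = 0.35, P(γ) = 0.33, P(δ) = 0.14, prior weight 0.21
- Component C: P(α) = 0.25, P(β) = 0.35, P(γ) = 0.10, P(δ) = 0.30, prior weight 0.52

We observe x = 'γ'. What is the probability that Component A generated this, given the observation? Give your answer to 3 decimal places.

0.250

By Bayes' theorem, P(k | x) = π_k f_k(x) / Σ_j π_j f_j(x).
Evaluate each component's likelihood at the observed value:
  L_A = P(γ | comp) = 0.15
  L_B = P(γ | comp) = 0.33
  L_C = P(γ | comp) = 0.10
Prior × likelihood for each component:
  π_A·L_A = 0.27 × 0.15 = 0.0405
  π_B·L_B = 0.21 × 0.33 = 0.0693
  π_C·L_C = 0.52 × 0.1 = 0.052
Denominator: 0.0405 + 0.0693 + 0.052 = 0.1618
Responsibility of Component A: 0.0405 / 0.1618 ≈ 0.250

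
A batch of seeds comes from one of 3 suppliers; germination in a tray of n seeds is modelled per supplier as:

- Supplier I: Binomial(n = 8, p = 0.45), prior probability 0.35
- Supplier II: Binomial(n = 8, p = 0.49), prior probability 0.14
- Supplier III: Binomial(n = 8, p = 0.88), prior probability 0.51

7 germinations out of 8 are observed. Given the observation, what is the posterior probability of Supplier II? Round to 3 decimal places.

0.018

Apply Bayes' rule: the posterior for each component is proportional to its prior times its likelihood at x.
Binomial probabilities:
  p_I = C(8,7)·0.45^7·0.55^1 = 8·0.00373669·0.55 = 0.0164415
  p_II = C(8,7)·0.49^7·0.51^1 = 8·0.00678223·0.51 = 0.0276715
  p_III = C(8,7)·0.88^7·0.12^1 = 8·0.408676·0.12 = 0.392329
Unnormalised posteriors:
  π_I·p_I = 0.35 × 0.0164415 = 0.00575451
  π_II·p_II = 0.14 × 0.0276715 = 0.00387401
  π_III·p_III = 0.51 × 0.392329 = 0.200088
Marginal: 0.00575451 + 0.00387401 + 0.200088 = 0.209716
P(Supplier II | x) ≈ 0.018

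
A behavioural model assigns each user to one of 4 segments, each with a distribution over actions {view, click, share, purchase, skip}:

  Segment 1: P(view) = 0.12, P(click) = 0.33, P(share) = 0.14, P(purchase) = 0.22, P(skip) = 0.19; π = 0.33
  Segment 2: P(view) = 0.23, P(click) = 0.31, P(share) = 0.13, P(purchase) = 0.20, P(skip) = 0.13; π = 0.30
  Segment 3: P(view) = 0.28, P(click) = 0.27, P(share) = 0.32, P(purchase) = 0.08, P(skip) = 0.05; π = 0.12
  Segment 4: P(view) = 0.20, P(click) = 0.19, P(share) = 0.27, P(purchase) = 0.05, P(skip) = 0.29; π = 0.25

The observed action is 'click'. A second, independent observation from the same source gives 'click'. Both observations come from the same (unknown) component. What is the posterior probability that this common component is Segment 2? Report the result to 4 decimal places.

0.3493

Posterior ∝ prior × likelihood, so P(k | x) ∝ P(Z=k) f_k(x); normalise over all components.
Since both observations come from the same component, the likelihood for component k is f_k(x₁)·f_k(x₂).
  f_1 = [P(click | comp) = 0.33] × [0.33] = 0.1089
  f_2 = [P(click | comp) = 0.31] × [0.31] = 0.0961
  f_3 = [P(click | comp) = 0.27] × [0.27] = 0.0729
  f_4 = [P(click | comp) = 0.19] × [0.19] = 0.0361
Multiply by the mixture weights:
  P(Z=1)·f_1 = 0.33 × 0.1089 = 0.035937
  P(Z=2)·f_2 = 0.30 × 0.0961 = 0.02883
  P(Z=3)·f_3 = 0.12 × 0.0729 = 0.008748
  P(Z=4)·f_4 = 0.25 × 0.0361 = 0.009025
Sum: 0.035937 + 0.02883 + 0.008748 + 0.009025 = 0.08254
P(Segment 2 | x₁, x₂) = 0.02883 / 0.08254 ≈ 0.3493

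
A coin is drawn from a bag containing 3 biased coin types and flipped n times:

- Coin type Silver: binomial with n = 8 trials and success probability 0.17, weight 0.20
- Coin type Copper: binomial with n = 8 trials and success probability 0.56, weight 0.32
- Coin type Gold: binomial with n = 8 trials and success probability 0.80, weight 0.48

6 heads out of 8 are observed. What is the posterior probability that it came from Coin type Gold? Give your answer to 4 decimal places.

0.7245

By Bayes' theorem, P(k | x) = w_k f_k(x) / Σ_j w_j f_j(x).
Component likelihoods at x = 6 heads out of 8:
  f_Silver = C(8,6)·0.17^6·0.83^2 = 28·2.41376e-05·0.6889 = 0.000465594
  f_Copper = C(8,6)·0.56^6·0.44^2 = 28·0.030841·0.1936 = 0.167183
  f_Gold = C(8,6)·0.80^6·0.20^2 = 28·0.262144·0.04 = 0.293601
Weight by the priors:
  w_Silver·f_Silver = 0.20 × 0.000465594 = 9.31189e-05
  w_Copper·f_Copper = 0.32 × 0.167183 = 0.0534985
  w_Gold·f_Gold = 0.48 × 0.293601 = 0.140929
Marginal: 9.31189e-05 + 0.0534985 + 0.140929 = 0.19452
So the posterior for Coin type Gold is 0.140929 / 0.19452 ≈ 0.7245.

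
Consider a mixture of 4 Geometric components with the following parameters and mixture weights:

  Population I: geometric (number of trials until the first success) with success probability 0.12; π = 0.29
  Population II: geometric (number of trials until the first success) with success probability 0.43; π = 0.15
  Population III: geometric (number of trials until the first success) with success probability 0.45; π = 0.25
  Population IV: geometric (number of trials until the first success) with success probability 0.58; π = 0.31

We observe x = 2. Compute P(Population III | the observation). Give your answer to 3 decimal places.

0.302

Posterior ∝ prior × likelihood, so P(k | x) ∝ π_k f_k(x); normalise over all components.
Evaluate each component's likelihood at the observed value:
  f_I = 0.1056
  f_II = 0.2451
  f_III = 0.2475
  f_IV = 0.2436
Unnormalised posteriors:
  π_I·f_I = 0.29 × 0.1056 = 0.030624
  π_II·f_II = 0.15 × 0.2451 = 0.036765
  π_III·f_III = 0.25 × 0.2475 = 0.061875
  π_IV·f_IV = 0.31 × 0.2436 = 0.075516
Sum: 0.030624 + 0.036765 + 0.061875 + 0.075516 = 0.20478
P(Population III | 2) ≈ 0.302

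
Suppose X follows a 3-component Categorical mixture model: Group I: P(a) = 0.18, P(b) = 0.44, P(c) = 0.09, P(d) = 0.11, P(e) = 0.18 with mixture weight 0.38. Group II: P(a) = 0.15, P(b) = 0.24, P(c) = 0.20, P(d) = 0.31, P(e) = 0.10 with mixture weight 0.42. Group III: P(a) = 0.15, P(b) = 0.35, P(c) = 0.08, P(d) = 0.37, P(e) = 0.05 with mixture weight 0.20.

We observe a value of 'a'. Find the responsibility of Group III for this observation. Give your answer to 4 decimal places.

0.1859

The responsibility of component k is π_k f_k(x) divided by Σ_j π_j f_j(x).
Component likelihoods at x = 'a':
  f_I = P(a | comp) = 0.18
  f_II = P(a | comp) = 0.15
  f_III = P(a | comp) = 0.15
Weight by the priors:
  π_I·f_I = 0.38 × 0.18 = 0.0684
  π_II·f_II = 0.42 × 0.15 = 0.063
  π_III·f_III = 0.20 × 0.15 = 0.03
Sum: 0.0684 + 0.063 + 0.03 = 0.1614
So the posterior for Group III is 0.03 / 0.1614 ≈ 0.1859.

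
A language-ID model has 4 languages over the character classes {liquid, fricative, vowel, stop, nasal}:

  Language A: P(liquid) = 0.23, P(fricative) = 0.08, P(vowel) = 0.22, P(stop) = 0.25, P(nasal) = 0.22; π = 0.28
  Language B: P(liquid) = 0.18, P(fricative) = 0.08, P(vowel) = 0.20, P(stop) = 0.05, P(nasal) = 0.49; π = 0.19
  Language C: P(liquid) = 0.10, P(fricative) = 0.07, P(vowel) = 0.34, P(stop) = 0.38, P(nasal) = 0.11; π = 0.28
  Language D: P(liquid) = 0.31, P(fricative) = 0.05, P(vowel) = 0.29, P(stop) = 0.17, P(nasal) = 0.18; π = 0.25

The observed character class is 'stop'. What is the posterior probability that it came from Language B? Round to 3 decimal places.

0.042

Posterior ∝ prior × likelihood, so P(k | x) ∝ P(Z=k) f_k(x); normalise over all components.
Evaluate each component's likelihood at the observed value:
  f_A = P(stop | comp) = 0.25
  f_B = P(stop | comp) = 0.05
  f_C = P(stop | comp) = 0.38
  f_D = P(stop | comp) = 0.17
Weight by the priors:
  P(Z=A)·f_A = 0.28 × 0.25 = 0.07
  P(Z=B)·f_B = 0.19 × 0.05 = 0.0095
  P(Z=C)·f_C = 0.28 × 0.38 = 0.1064
  P(Z=D)·f_D = 0.25 × 0.17 = 0.0425
Marginal: 0.07 + 0.0095 + 0.1064 + 0.0425 = 0.2284
P(Language B | data) = 0.0095 / 0.2284 ≈ 0.042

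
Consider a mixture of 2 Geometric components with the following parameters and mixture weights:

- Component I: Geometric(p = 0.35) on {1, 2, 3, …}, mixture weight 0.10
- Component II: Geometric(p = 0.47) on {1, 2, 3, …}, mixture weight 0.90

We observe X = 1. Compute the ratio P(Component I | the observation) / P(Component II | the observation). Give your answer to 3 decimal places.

Only the two components matter; the odds are (w_i f_i(x)) / (w_j f_j(x)).
Evaluate each component's likelihood at the observed value:
  L_I = 0.35
  L_II = 0.47
Odds = (0.10/0.90) × (0.35/0.47) = 0.111111 × 0.744681 ≈ 0.083

0.083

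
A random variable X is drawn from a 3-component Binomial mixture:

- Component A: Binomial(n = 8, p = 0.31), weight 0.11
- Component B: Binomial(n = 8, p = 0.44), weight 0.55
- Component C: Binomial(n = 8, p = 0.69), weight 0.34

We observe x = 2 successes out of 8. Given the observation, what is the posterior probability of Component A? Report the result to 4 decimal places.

The responsibility of component k is π_k f_k(x) divided by Σ_j π_j f_j(x).
Component likelihoods at x = 2 successes out of 8:
  p_A = C(8,2)·0.31^2·0.69^6 = 28·0.0961·0.107918 = 0.290386
  p_B = C(8,2)·0.44^2·0.56^6 = 28·0.1936·0.030841 = 0.167183
  p_C = C(8,2)·0.69^2·0.31^6 = 28·0.4761·0.000887504 = 0.0118311
Prior × likelihood for each component:
  π_A·p_A = 0.11 × 0.290386 = 0.0319425
  π_B·p_B = 0.55 × 0.167183 = 0.0919505
  π_C·p_C = 0.34 × 0.0118311 = 0.00402259
Denominator: 0.0319425 + 0.0919505 + 0.00402259 = 0.127916
So the posterior for Component A is 0.0319425 / 0.127916 ≈ 0.2497.

0.2497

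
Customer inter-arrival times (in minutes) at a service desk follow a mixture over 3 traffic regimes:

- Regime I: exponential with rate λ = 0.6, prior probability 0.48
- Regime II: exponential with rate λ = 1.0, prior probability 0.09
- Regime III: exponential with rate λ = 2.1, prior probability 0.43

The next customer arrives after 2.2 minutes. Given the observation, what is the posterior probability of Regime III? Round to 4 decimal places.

0.0929

The responsibility of component k is π_k f_k(x) divided by Σ_j π_j f_j(x).
Component likelihoods at x = 2.2 minutes:
  p_I = 0.6·e^(−0.6·2.2) = 0.6·e^(−1.3200) = 0.160281
  p_II = 1.0·e^(−1.0·2.2) = 1.0·e^(−2.2000) = 0.110803
  p_III = 2.1·e^(−2.1·2.2) = 2.1·e^(−4.6200) = 0.0206909
Multiply by the mixture weights:
  π_I·p_I = 0.48 × 0.160281 = 0.076935
  π_II·p_II = 0.09 × 0.110803 = 0.00997228
  π_III·p_III = 0.43 × 0.0206909 = 0.00889707
Normaliser: 0.076935 + 0.00997228 + 0.00889707 = 0.0958043
So the posterior for Regime III is 0.00889707 / 0.0958043 ≈ 0.0929.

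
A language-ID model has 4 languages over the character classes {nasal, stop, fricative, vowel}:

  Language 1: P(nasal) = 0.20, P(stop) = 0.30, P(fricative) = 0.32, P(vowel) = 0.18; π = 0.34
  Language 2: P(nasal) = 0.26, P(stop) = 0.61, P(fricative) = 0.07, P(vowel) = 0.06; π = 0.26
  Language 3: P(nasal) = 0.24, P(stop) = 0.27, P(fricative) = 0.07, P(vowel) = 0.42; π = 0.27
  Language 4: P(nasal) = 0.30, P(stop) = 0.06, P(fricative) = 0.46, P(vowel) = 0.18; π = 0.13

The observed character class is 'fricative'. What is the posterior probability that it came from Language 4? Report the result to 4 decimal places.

0.2907

P(component k | x) = P(Z=k)·f_k(x) / marginal(x), where marginal(x) = Σ_j P(Z=j)·f_j(x).
Categorical probabilities:
  p_1 = 0.32
  p_2 = 0.07
  p_3 = 0.07
  p_4 = 0.46
Unnormalised posteriors:
  P(Z=1)·p_1 = 0.34 × 0.32 = 0.1088
  P(Z=2)·p_2 = 0.26 × 0.07 = 0.0182
  P(Z=3)·p_3 = 0.27 × 0.07 = 0.0189
  P(Z=4)·p_4 = 0.13 × 0.46 = 0.0598
Denominator: 0.1088 + 0.0182 + 0.0189 + 0.0598 = 0.2057
Responsibility of Language 4: 0.0598 / 0.2057 ≈ 0.2907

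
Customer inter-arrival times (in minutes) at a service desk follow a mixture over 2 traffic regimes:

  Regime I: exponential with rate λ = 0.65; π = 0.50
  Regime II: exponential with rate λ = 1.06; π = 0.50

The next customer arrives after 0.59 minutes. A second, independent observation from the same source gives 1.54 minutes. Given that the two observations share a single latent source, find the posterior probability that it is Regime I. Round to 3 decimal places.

0.474

Apply Bayes' rule: the posterior for each component is proportional to its prior times its likelihood at x.
Since both observations come from the same component, the likelihood for component k is f_k(x₁)·f_k(x₂).
  p_I = [0.65·e^(−0.65·0.59) = 0.65·e^(−0.3835) = 0.442957] × [0.238883] = 0.105815
  p_II = [1.06·e^(−1.06·0.59) = 1.06·e^(−0.6254) = 0.56715] × [0.207188] = 0.117506
Multiply by the mixture weights:
  w_I·p_I = 0.50 × 0.105815 = 0.0529073
  w_II·p_II = 0.50 × 0.117506 = 0.0587532
Marginal: 0.0529073 + 0.0587532 = 0.111661
Responsibility of Regime I: 0.0529073 / 0.111661 ≈ 0.474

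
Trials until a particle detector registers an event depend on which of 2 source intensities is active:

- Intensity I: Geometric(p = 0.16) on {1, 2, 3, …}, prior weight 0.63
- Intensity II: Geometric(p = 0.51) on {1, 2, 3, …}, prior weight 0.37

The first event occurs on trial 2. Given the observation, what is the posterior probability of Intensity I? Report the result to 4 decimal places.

0.4780

The responsibility of component k is P(Z=k) f_k(x) divided by Σ_j P(Z=j) f_j(x).
Geometric probabilities:
  f_I = 0.16·(1−0.16)^1 = 0.16·0.84 = 0.1344
  f_II = 0.51·(1−0.51)^1 = 0.51·0.49 = 0.2499
Unnormalised posteriors:
  P(Z=I)·f_I = 0.63 × 0.1344 = 0.084672
  P(Z=II)·f_II = 0.37 × 0.2499 = 0.092463
Normaliser: 0.084672 + 0.092463 = 0.177135
Responsibility of Intensity I: 0.084672 / 0.177135 ≈ 0.4780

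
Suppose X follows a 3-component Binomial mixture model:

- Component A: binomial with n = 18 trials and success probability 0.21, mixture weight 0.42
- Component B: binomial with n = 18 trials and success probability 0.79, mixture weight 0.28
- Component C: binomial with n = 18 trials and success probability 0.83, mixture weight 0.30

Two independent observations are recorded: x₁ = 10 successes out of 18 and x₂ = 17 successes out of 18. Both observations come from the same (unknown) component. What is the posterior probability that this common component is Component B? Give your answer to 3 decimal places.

Posterior ∝ prior × likelihood, so P(k | x) ∝ π_k f_k(x); normalise over all components.
Since both observations come from the same component, the likelihood for component k is f_k(x₁)·f_k(x₂).
  L_A = [C(18,10)·0.21^10·0.79^8 = 43758·1.66799e-07·0.151711 = 0.0011073] × [4.27196e-11] = 4.73037e-14
  L_B = [C(18,10)·0.79^10·0.21^8 = 43758·0.0946828·3.78229e-06 = 0.0156705] × [0.068731] = 0.00107705
  L_C = [C(18,10)·0.83^10·0.17^8 = 43758·0.15516·6.97576e-07 = 0.0047362] × [0.128839] = 0.000610209
Unnormalised posteriors:
  π_A·L_A = 0.42 × 4.73037e-14 = 1.98675e-14
  π_B·L_B = 0.28 × 0.00107705 = 0.000301573
  π_C·L_C = 0.30 × 0.000610209 = 0.000183063
Denominator: 1.98675e-14 + 0.000301573 + 0.000183063 = 0.000484636
P(Component B | x₁, x₂) = 0.000301573 / 0.000484636 ≈ 0.622

0.622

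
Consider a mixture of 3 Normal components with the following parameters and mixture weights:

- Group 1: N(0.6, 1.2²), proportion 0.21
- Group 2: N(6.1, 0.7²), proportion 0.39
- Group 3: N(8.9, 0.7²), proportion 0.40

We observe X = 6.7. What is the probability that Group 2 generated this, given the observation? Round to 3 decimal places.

0.990

Posterior ∝ prior × likelihood, so P(k | x) ∝ π_k f_k(x); normalise over all components.
Component likelihoods at x = 6.7:
  f_1 = 8.13924e-07
  f_2 = 0.394707
  f_3 = 0.00408253
Prior × likelihood for each component:
  π_1·f_1 = 0.21 × 8.13924e-07 = 1.70924e-07
  π_2·f_2 = 0.39 × 0.394707 = 0.153936
  π_3·f_3 = 0.40 × 0.00408253 = 0.00163301
Denominator: 1.70924e-07 + 0.153936 + 0.00163301 = 0.155569
P(Group 2 | x) = 0.153936 / 0.155569 ≈ 0.990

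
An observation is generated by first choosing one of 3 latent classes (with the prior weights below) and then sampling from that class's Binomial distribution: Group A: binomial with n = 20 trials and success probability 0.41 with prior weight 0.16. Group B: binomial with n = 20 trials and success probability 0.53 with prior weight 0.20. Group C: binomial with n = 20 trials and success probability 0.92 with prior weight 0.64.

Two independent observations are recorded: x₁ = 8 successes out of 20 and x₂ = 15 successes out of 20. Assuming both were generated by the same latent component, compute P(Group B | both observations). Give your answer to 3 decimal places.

Posterior ∝ prior × likelihood, so P(k | x) ∝ π_k f_k(x); normalise over all components.
Since both observations come from the same component, the likelihood for component k is f_k(x₁)·f_k(x₂).
  p_A = [C(20,8)·0.41^8·0.59^12 = 125970·0.000798493·0.0017792 = 0.178963] × [0.0017237] = 0.000308478
  p_B = [C(20,8)·0.53^8·0.47^12 = 125970·0.00622597·0.000116191 = 0.0911273] × [0.0260059] = 0.00236984
  p_C = [C(20,8)·0.92^8·0.08^12 = 125970·0.513219·6.87195e-14 = 4.44273e-09] × [0.0145449] = 6.46191e-11
Multiply by the mixture weights:
  π_A·p_A = 0.16 × 0.000308478 = 4.93564e-05
  π_B·p_B = 0.20 × 0.00236984 = 0.000473968
  π_C·p_C = 0.64 × 6.46191e-11 = 4.13562e-11
Normaliser: 4.93564e-05 + 0.000473968 + 4.13562e-11 = 0.000523325
So the posterior for Group B is 0.000473968 / 0.000523325 ≈ 0.906.

0.906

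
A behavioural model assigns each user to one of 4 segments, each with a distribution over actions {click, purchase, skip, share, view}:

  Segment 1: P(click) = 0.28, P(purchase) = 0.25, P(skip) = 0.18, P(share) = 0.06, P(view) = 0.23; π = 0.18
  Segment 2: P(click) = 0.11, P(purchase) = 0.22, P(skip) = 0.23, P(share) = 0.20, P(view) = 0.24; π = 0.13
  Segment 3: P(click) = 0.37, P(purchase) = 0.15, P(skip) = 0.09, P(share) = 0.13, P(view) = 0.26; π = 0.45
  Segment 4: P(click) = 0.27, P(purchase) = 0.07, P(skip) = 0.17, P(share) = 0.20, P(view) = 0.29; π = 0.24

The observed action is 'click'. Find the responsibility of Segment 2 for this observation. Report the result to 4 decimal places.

0.0483

The responsibility of component k is P(Z=k) f_k(x) divided by Σ_j P(Z=j) f_j(x).
Component likelihoods at x = 'click':
  L_1 = 0.28
  L_2 = 0.11
  L_3 = 0.37
  L_4 = 0.27
Multiply by the mixture weights:
  P(Z=1)·L_1 = 0.18 × 0.28 = 0.0504
  P(Z=2)·L_2 = 0.13 × 0.11 = 0.0143
  P(Z=3)·L_3 = 0.45 × 0.37 = 0.1665
  P(Z=4)·L_4 = 0.24 × 0.27 = 0.0648
Normaliser: 0.0504 + 0.0143 + 0.1665 + 0.0648 = 0.296
Responsibility of Segment 2: 0.0143 / 0.296 ≈ 0.0483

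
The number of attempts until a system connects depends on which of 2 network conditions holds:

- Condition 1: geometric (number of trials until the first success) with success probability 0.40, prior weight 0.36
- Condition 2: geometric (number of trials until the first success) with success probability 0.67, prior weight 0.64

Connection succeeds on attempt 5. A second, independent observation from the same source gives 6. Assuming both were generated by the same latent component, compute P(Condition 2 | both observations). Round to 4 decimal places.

Posterior ∝ prior × likelihood, so P(k | x) ∝ w_k f_k(x); normalise over all components.
Since both observations come from the same component, the likelihood for component k is f_k(x₁)·f_k(x₂).
  f_1 = [0.40·(1−0.40)^4 = 0.40·0.1296 = 0.05184] × [0.031104] = 0.00161243
  f_2 = [0.67·(1−0.67)^4 = 0.67·0.0118592 = 0.00794567] × [0.00262207] = 2.08341e-05
Prior × likelihood for each component:
  w_1·f_1 = 0.36 × 0.00161243 = 0.000580475
  w_2·f_2 = 0.64 × 2.08341e-05 = 1.33338e-05
Evidence: 0.000580475 + 1.33338e-05 = 0.000593809
P(Condition 2 | x) = 1.33338e-05 / 0.000593809 ≈ 0.0225

0.0225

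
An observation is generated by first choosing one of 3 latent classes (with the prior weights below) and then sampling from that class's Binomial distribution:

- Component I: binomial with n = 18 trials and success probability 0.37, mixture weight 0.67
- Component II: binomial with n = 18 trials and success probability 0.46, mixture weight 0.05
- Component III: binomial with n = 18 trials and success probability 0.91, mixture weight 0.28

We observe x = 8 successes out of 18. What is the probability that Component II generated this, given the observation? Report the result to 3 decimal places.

0.084

The responsibility of component k is P(Z=k) f_k(x) divided by Σ_j P(Z=j) f_j(x).
Evaluate each component's likelihood at the observed value:
  L_I = C(18,8)·0.37^8·0.63^10 = 43758·0.000351248·0.0098493 = 0.151383
  L_II = C(18,8)·0.46^8·0.54^10 = 43758·0.00200476·0.00210833 = 0.184951
  L_III = C(18,8)·0.91^8·0.09^10 = 43758·0.470253·3.48678e-11 = 7.17486e-07
Prior × likelihood for each component:
  P(Z=I)·L_I = 0.67 × 0.151383 = 0.101427
  P(Z=II)·L_II = 0.05 × 0.184951 = 0.00924757
  P(Z=III)·L_III = 0.28 × 7.17486e-07 = 2.00896e-07
Denominator: 0.101427 + 0.00924757 + 2.00896e-07 = 0.110674
Responsibility of Component II: 0.00924757 / 0.110674 ≈ 0.084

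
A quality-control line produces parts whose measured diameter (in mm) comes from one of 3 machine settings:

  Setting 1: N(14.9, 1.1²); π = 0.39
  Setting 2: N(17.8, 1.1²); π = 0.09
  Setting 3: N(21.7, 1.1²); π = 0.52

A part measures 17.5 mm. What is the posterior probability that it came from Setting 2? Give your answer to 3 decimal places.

0.782

By Bayes' theorem, P(k | x) = π_k f_k(x) / Σ_j π_j f_j(x).
Evaluate each component's likelihood at the observed value:
  L_1 = (1/(1.1·√(2π)))·exp(−(17.5−14.9)²/(2·1.1²)) = 0.362675·exp(-2.79339) = 0.0222006
  L_2 = (1/(1.1·√(2π)))·exp(−(17.5−17.8)²/(2·1.1²)) = 0.362675·exp(-0.03719) = 0.349435
  L_3 = (1/(1.1·√(2π)))·exp(−(17.5−21.7)²/(2·1.1²)) = 0.362675·exp(-7.28926) = 0.000247647
Weight by the priors:
  π_1·L_1 = 0.39 × 0.0222006 = 0.00865822
  π_2·L_2 = 0.09 × 0.349435 = 0.0314491
  π_3·L_3 = 0.52 × 0.000247647 = 0.000128777
Marginal: 0.00865822 + 0.0314491 + 0.000128777 = 0.0402361
So the posterior for Setting 2 is 0.0314491 / 0.0402361 ≈ 0.782.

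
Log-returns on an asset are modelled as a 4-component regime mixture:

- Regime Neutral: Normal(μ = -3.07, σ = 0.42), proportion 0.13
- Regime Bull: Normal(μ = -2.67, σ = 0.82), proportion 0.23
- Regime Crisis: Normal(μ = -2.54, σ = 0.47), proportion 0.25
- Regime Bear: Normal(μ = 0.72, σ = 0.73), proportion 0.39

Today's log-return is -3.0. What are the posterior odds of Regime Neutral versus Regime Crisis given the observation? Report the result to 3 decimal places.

0.926

Only the two components matter; the odds are (P(Z=i) f_i(x)) / (P(Z=j) f_j(x)).
Component likelihoods at x = -3.0:
  p_Neutral = 0.936761
  p_Bull = 0.448671
  p_Crisis = 0.525784
  p_Bear = 1.25512e-06
Odds = (0.13/0.25) × (0.936761/0.525784) = 0.52 × 1.78165 ≈ 0.926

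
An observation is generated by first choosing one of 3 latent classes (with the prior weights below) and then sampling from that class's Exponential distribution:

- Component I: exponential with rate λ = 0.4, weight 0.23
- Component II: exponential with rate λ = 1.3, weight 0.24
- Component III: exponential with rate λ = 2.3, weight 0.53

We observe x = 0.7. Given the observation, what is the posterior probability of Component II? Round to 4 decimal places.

0.2862

Posterior ∝ prior × likelihood, so P(k | x) ∝ P(Z=k) f_k(x); normalise over all components.
Evaluate each component's likelihood at the observed value:
  f_I = 0.4·e^(−0.4·0.7) = 0.4·e^(−0.2800) = 0.302313
  f_II = 1.3·e^(−1.3·0.7) = 1.3·e^(−0.9100) = 0.523281
  f_III = 2.3·e^(−2.3·0.7) = 2.3·e^(−1.6100) = 0.459742
Weight by the priors:
  P(Z=I)·f_I = 0.23 × 0.302313 = 0.0695321
  P(Z=II)·f_II = 0.24 × 0.523281 = 0.125588
  P(Z=III)·f_III = 0.53 × 0.459742 = 0.243663
Sum: 0.0695321 + 0.125588 + 0.243663 = 0.438783
So the posterior for Component II is 0.125588 / 0.438783 ≈ 0.2862.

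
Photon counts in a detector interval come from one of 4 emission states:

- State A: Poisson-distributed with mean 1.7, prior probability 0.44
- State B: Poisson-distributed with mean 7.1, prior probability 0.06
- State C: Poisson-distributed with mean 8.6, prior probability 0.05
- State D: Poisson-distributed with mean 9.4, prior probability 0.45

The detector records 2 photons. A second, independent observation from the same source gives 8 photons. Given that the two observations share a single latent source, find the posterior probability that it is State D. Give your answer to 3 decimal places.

Apply Bayes' rule: the posterior for each component is proportional to its prior times its likelihood at x.
Since both observations come from the same component, the likelihood for component k is f_k(x₁)·f_k(x₂).
  f_A = [e^(−1.7)·1.7^2/2! = 0.263978] × [0.000316061] = 8.34329e-05
  f_B = [e^(−7.1)·7.1^2/2! = 0.0207968] × [0.132146] = 0.00274822
  f_C = [e^(−8.6)·8.6^2/2! = 0.00680823] × [0.136626] = 0.000930184
  f_D = [e^(−9.4)·9.4^2/2! = 0.00365475] × [0.125065] = 0.00045708
Unnormalised posteriors:
  π_A·f_A = 0.44 × 8.34329e-05 = 3.67105e-05
  π_B·f_B = 0.06 × 0.00274822 = 0.000164893
  π_C·f_C = 0.05 × 0.000930184 = 4.65092e-05
  π_D·f_D = 0.45 × 0.00045708 = 0.000205686
Sum: 3.67105e-05 + 0.000164893 + 4.65092e-05 + 0.000205686 = 0.000453799
P(State D | x₁,x₂) = 0.000205686 / 0.000453799 ≈ 0.453

0.453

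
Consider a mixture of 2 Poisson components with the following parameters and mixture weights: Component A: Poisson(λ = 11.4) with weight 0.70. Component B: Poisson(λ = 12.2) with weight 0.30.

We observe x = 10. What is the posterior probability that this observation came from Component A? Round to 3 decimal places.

0.725

Posterior ∝ prior × likelihood, so P(k | x) ∝ π_k f_k(x); normalise over all components.
Poisson probabilities:
  L_A = 0.114374
  L_B = 0.101261
Unnormalised posteriors:
  π_A·L_A = 0.70 × 0.114374 = 0.080062
  π_B·L_B = 0.30 × 0.101261 = 0.0303783
Denominator: 0.080062 + 0.0303783 = 0.11044
P(Component A | the observation) ≈ 0.725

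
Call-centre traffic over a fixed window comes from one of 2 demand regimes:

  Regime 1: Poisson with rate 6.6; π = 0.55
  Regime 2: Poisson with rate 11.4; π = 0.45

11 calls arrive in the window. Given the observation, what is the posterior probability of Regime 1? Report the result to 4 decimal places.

0.2667

Posterior ∝ prior × likelihood, so P(k | x) ∝ w_k f_k(x); normalise over all components.
Poisson probabilities:
  L_1 = 0.0352764
  L_2 = 0.118533
Weight by the priors:
  w_1·L_1 = 0.55 × 0.0352764 = 0.019402
  w_2·L_2 = 0.45 × 0.118533 = 0.05334
Denominator: 0.019402 + 0.05334 = 0.072742
Responsibility of Regime 1: 0.019402 / 0.072742 ≈ 0.2667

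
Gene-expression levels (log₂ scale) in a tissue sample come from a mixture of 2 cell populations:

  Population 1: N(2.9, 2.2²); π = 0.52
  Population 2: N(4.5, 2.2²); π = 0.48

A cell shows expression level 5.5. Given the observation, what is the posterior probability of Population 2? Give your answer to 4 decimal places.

0.6260

The responsibility of component k is π_k f_k(x) divided by Σ_j π_j f_j(x).
Component likelihoods at x = 5.5:
  p_1 = (1/(2.2·√(2π)))·exp(−(5.5−2.9)²/(2·2.2²)) = 0.181337·exp(-0.69835) = 0.0901985
  p_2 = (1/(2.2·√(2π)))·exp(−(5.5−4.5)²/(2·2.2²)) = 0.181337·exp(-0.10331) = 0.163539
Multiply by the mixture weights:
  π_1·p_1 = 0.52 × 0.0901985 = 0.0469032
  π_2·p_2 = 0.48 × 0.163539 = 0.0784989
Evidence: 0.0469032 + 0.0784989 = 0.125402
P(Population 2 | data) = 0.0784989 / 0.125402 ≈ 0.6260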